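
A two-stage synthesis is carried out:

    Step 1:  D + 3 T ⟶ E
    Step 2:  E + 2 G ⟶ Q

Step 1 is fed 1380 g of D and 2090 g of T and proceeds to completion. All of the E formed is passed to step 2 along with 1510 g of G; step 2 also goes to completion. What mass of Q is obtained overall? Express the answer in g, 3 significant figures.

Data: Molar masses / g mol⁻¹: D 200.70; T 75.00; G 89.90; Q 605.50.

4160 g

Step 1:
n(D) = 1380 / 200.70 = 6.876 mol
n(T) = 2090 / 75.00 = 27.87 mol
n/ν for D = 6.876/1 = 6.876
n/ν for T = 27.87/3 = 9.290
Smallest n/ν is D → limiting reagent.
n(E) produced = (1/1) × 6.876 = 6.876 mol
Step 2:
n(E) available = 6.876 mol
n(G) = 1510 / 89.90 = 16.80 mol
n/ν for E = 6.876/1 = 6.876
n/ν for G = 16.80/2 = 8.400
Smallest n/ν is E → limiting reagent.
n(Q) = (1/1) × 6.876 = 6.876 mol
mass = 6.876 × 605.50 = 4163 g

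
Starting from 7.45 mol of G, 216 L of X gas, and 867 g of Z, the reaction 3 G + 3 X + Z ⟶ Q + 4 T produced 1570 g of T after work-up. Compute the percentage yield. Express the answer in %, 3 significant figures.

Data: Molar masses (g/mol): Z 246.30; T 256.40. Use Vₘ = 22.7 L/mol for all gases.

n(G) = 7.450 mol
n(X) = 216.0 / 22.7 = 9.515 mol
n(Z) = 867.0 / 246.30 = 3.520 mol
n/ν for G = 7.450/3 = 2.483
n/ν for X = 9.515/3 = 3.172
n/ν for Z = 3.520/1 = 3.520
Smallest n/ν is G → limiting reagent.
theoretical n(T) = (4/3) × 7.450 = 9.933 mol → 2547 g
% yield = 1570 / 2547 × 100 = 61.64 %

61.6 %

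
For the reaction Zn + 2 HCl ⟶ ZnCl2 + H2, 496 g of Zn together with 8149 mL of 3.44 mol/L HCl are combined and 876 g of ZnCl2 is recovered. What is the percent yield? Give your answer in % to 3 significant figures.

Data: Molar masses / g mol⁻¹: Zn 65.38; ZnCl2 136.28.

84.7 %

n(Zn) = 496.0 / 65.38 = 7.586 mol
n(HCl) = 3.44 × 8149/1000 = 28.03 mol
n/ν for Zn = 7.586/1 = 7.586
n/ν for HCl = 28.03/2 = 14.02
Smallest n/ν is Zn → limiting reagent.
theoretical n(ZnCl2) = (1/1) × 7.586 = 7.586 mol → 1034 g
% yield = 876 / 1034 × 100 = 84.72 %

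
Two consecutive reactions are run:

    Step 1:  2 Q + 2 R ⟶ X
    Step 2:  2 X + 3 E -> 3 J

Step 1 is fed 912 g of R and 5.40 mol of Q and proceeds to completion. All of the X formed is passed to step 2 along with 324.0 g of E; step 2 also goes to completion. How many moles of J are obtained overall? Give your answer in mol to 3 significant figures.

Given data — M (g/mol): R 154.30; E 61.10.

Step 1:
n(R) = 912.0 / 154.30 = 5.911 mol
n(Q) = 5.400 mol
n/ν → R: 2.956, Q: 2.700; Q is limiting.
n(X) produced = (1/2) × 5.400 = 2.700 mol
Step 2:
n(X) available = 2.700 mol
n(E) = 324.0 / 61.10 = 5.303 mol
n/ν → X: 1.350, E: 1.768; X is limiting.
n(J) = (3/2) × 2.700 = 4.050 mol

4.05 mol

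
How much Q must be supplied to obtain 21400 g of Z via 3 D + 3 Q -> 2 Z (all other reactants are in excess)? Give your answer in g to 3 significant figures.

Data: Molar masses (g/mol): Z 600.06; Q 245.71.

13100 g

n(Z) = 21400 / 600.06 = 35.66 mol
n(Q) = (3/2) × 35.66 = 53.49 mol
mass = 53.49 × 245.71 = 13140 g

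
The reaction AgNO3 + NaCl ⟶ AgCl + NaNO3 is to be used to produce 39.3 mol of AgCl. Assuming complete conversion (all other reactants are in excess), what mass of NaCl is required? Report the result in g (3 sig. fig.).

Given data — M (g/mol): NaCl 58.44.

n(AgCl) = 39.30 mol
n(NaCl) = (1/1) × 39.30 = 39.30 mol
mass = 39.30 × 58.44 = 2297 g

2300 g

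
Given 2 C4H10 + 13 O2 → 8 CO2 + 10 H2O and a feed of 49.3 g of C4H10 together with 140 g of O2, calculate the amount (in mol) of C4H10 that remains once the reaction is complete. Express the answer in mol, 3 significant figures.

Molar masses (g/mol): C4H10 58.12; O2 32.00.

0.175 mol

n(C4H10) = 49.30 / 58.12 = 0.8482 mol
n(O2) = 140.0 / 32.00 = 4.375 mol
n/ν → C4H10: 0.4241, O2: 0.3365; O2 is limiting.
C4H10 consumed = (2/13) × 4.375 = 0.6731 mol
C4H10 remaining = 0.8482 − 0.6731 = 0.1751 mol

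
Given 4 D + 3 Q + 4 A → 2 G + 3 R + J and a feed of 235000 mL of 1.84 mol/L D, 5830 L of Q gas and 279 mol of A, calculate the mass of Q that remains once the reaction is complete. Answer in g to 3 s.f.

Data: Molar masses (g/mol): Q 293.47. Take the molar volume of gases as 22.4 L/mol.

15000 g

n(D) = 1.84 × 235000/1000 = 432.4 mol
n(Q) = 5830 / 22.4 = 260.3 mol
n(A) = 279.0 mol
n/ν for D = 432.4/4 = 108.1
n/ν for Q = 260.3/3 = 86.77
n/ν for A = 279.0/4 = 69.75
Smallest n/ν is A → limiting reagent.
Q consumed = (3/4) × 279.0 = 209.3 mol
Q remaining = 260.3 − 209.3 = 51.00 mol
mass = 51.00 × 293.47 = 14970 g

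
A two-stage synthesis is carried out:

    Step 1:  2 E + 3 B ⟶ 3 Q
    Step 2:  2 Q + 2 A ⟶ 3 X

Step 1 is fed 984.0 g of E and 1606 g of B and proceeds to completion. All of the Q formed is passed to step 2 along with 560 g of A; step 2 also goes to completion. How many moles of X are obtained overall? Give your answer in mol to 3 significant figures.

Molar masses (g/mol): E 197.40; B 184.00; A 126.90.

6.62 mol

Step 1:
n(E) = 984.0 / 197.40 = 4.985 mol
n(B) = 1606 / 184.00 = 8.728 mol
n/ν → E: 2.493, B: 2.909; E is limiting.
n(Q) produced = (3/2) × 4.985 = 7.478 mol
Step 2:
n(Q) available = 7.478 mol
n(A) = 560.0 / 126.90 = 4.413 mol
n/ν → Q: 3.739, A: 2.207; A is limiting.
n(X) = (3/2) × 4.413 = 6.620 mol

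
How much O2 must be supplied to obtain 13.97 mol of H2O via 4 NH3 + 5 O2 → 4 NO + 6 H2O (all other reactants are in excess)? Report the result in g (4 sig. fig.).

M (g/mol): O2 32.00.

n(H2O) = 13.97 mol
n(O2) = (5/6) × 13.97 = 11.64 mol
mass = 11.64 × 32.00 = 372.5 g

372.5 g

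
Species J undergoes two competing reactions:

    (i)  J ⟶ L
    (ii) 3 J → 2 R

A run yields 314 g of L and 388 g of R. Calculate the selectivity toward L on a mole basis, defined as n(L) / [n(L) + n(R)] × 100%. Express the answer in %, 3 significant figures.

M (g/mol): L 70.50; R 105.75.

n(L) = 314 / 70.50 = 4.454 mol
n(R) = 388 / 105.75 = 3.669 mol
selectivity = 4.454/(4.454+3.669) × 100 = 54.83 %

54.8 %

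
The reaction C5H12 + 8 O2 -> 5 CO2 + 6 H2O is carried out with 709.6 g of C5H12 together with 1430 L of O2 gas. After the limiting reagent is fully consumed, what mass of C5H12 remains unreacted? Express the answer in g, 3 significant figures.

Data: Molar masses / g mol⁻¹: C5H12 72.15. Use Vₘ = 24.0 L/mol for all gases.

n(C5H12) = 709.6 / 72.15 = 9.835 mol
n(O2) = 1430 / 24.0 = 59.58 mol
n/ν → C5H12: 9.835, O2: 7.448; O2 is limiting.
C5H12 consumed = (1/8) × 59.58 = 7.448 mol
C5H12 remaining = 9.835 − 7.448 = 2.387 mol
mass = 2.387 × 72.15 = 172.2 g

172 g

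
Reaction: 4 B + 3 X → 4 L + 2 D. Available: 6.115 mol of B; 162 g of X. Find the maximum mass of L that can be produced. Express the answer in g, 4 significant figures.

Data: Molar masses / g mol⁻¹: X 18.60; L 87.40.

534.5 g

n(B) = 6.115 mol
n(X) = 162.0 / 18.60 = 8.710 mol
n/ν for B = 6.115/4 = 1.529
n/ν for X = 8.710/3 = 2.903
Smallest n/ν is B → limiting reagent.
n(L) = (4/4) × 6.115 = 6.115 mol
mass = 6.115 × 87.40 = 534.5 g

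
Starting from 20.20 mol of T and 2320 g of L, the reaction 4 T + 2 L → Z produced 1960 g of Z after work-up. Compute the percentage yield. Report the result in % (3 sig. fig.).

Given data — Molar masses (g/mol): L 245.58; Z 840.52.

49.4 %

n(T) = 20.20 mol
n(L) = 2320 / 245.58 = 9.447 mol
n/ν for T = 20.20/4 = 5.050
n/ν for L = 9.447/2 = 4.724
Smallest n/ν is L → limiting reagent.
theoretical n(Z) = (1/2) × 9.447 = 4.724 mol → 3971 g
% yield = 1960 / 3971 × 100 = 49.36 %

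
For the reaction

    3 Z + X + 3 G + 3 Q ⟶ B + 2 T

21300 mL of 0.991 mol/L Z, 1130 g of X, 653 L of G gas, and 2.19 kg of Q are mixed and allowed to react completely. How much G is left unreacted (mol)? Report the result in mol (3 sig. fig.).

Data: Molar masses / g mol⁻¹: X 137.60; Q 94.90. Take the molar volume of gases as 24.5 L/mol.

n(Z) = 0.991 × 21300/1000 = 21.11 mol
n(X) = 1130 / 137.60 = 8.212 mol
n(G) = 653.0 / 24.5 = 26.65 mol
n(Q) = 2.190×1000 / 94.90 = 23.08 mol
n/ν → Z: 7.037, X: 8.212, G: 8.883, Q: 7.693; Z is limiting.
G consumed = (3/3) × 21.11 = 21.11 mol
G remaining = 26.65 − 21.11 = 5.540 mol

5.54 mol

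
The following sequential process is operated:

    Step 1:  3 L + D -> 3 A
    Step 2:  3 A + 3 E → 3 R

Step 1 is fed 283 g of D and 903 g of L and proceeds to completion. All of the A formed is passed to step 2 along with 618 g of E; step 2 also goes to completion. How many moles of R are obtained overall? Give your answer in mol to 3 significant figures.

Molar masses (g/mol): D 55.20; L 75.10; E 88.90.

6.95 mol

Step 1:
n(D) = 283.0 / 55.20 = 5.127 mol
n(L) = 903.0 / 75.10 = 12.02 mol
n/ν for D = 5.127/1 = 5.127
n/ν for L = 12.02/3 = 4.007
Smallest n/ν is L → limiting reagent.
n(A) produced = (3/3) × 12.02 = 12.02 mol
Step 2:
n(A) available = 12.02 mol
n(E) = 618.0 / 88.90 = 6.952 mol
n/ν for A = 12.02/3 = 4.007
n/ν for E = 6.952/3 = 2.317
Smallest n/ν is E → limiting reagent.
n(R) = (3/3) × 6.952 = 6.952 mol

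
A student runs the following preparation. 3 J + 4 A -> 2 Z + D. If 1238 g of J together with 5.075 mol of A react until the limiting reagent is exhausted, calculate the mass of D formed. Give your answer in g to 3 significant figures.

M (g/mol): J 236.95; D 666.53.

n(J) = 1238 / 236.95 = 5.225 mol
n(A) = 5.075 mol
n/ν for J = 5.225/3 = 1.742
n/ν for A = 5.075/4 = 1.269
Smallest n/ν is A → limiting reagent.
n(D) = (1/4) × 5.075 = 1.269 mol
mass = 1.269 × 666.53 = 845.8 g

846 g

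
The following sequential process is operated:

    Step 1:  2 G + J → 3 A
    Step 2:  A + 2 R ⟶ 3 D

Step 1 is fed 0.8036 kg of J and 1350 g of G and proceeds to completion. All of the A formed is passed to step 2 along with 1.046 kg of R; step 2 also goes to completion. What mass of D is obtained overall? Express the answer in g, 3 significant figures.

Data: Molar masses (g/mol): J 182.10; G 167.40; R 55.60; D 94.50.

2670 g

Step 1:
n(J) = 0.8036×1000 / 182.10 = 4.413 mol
n(G) = 1350 / 167.40 = 8.065 mol
n/ν for J = 4.413/1 = 4.413
n/ν for G = 8.065/2 = 4.033
Smallest n/ν is G → limiting reagent.
n(A) produced = (3/2) × 8.065 = 12.10 mol
Step 2:
n(A) available = 12.10 mol
n(R) = 1.046×1000 / 55.60 = 18.81 mol
n/ν for A = 12.10/1 = 12.10
n/ν for R = 18.81/2 = 9.405
Smallest n/ν is R → limiting reagent.
n(D) = (3/2) × 18.81 = 28.22 mol
mass = 28.22 × 94.50 = 2667 g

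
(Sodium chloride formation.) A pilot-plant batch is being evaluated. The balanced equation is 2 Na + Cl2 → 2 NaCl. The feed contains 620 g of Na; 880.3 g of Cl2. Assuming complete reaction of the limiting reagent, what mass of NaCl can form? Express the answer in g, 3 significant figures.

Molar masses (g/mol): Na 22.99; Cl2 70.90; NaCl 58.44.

1450 g

n(Na) = 620.0 / 22.99 = 26.97 mol
n(Cl2) = 880.3 / 70.90 = 12.42 mol
n/ν for Na = 26.97/2 = 13.49
n/ν for Cl2 = 12.42/1 = 12.42
Smallest n/ν is Cl2 → limiting reagent.
n(NaCl) = (2/1) × 12.42 = 24.84 mol
mass = 24.84 × 58.44 = 1452 g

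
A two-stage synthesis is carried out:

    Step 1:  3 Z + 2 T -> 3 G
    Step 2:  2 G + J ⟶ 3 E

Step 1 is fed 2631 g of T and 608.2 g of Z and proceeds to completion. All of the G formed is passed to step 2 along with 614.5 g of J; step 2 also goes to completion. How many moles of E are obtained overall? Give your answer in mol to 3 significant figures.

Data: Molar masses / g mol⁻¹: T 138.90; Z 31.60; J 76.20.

24.2 mol

Step 1:
n(T) = 2631 / 138.90 = 18.94 mol
n(Z) = 608.2 / 31.60 = 19.25 mol
n/ν for T = 18.94/2 = 9.470
n/ν for Z = 19.25/3 = 6.417
Smallest n/ν is Z → limiting reagent.
n(G) produced = (3/3) × 19.25 = 19.25 mol
Step 2:
n(G) available = 19.25 mol
n(J) = 614.5 / 76.20 = 8.064 mol
n/ν for G = 19.25/2 = 9.625
n/ν for J = 8.064/1 = 8.064
Smallest n/ν is J → limiting reagent.
n(E) = (3/1) × 8.064 = 24.19 mol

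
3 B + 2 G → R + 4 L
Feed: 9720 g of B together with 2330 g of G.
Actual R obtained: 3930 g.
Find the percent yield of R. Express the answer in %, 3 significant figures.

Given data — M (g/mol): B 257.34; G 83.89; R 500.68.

62.3 %

n(B) = 9720 / 257.34 = 37.77 mol
n(G) = 2330 / 83.89 = 27.77 mol
n/ν for B = 37.77/3 = 12.59
n/ν for G = 27.77/2 = 13.89
Smallest n/ν is B → limiting reagent.
theoretical n(R) = (1/3) × 37.77 = 12.59 mol → 6304 g
% yield = 3930 / 6304 × 100 = 62.34 %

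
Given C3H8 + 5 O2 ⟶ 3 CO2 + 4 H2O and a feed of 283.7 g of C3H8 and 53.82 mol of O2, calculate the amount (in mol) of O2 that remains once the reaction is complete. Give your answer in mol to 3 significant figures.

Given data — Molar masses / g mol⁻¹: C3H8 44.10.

n(C3H8) = 283.7 / 44.10 = 6.433 mol
n(O2) = 53.82 mol
n/ν for C3H8 = 6.433/1 = 6.433
n/ν for O2 = 53.82/5 = 10.76
Smallest n/ν is C3H8 → limiting reagent.
O2 consumed = (5/1) × 6.433 = 32.17 mol
O2 remaining = 53.82 − 32.17 = 21.65 mol

21.7 mol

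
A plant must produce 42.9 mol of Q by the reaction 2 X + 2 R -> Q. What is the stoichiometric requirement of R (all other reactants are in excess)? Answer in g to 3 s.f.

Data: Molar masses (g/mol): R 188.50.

16200 g

n(Q) = 42.90 mol
n(R) = (2/1) × 42.90 = 85.80 mol
mass = 85.80 × 188.50 = 16170 g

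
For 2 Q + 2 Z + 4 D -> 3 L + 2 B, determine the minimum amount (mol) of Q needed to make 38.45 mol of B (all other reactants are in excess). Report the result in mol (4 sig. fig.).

n(B) = 38.45 mol
n(Q) = (2/2) × 38.45 = 38.45 mol

38.45 mol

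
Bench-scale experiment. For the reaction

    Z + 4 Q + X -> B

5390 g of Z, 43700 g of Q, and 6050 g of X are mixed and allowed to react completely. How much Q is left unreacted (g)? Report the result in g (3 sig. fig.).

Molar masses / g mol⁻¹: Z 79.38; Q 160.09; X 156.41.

18900 g

n(Z) = 5390 / 79.38 = 67.90 mol
n(Q) = 43700 / 160.09 = 273.0 mol
n(X) = 6050 / 156.41 = 38.68 mol
n/ν for Z = 67.90/1 = 67.90
n/ν for Q = 273.0/4 = 68.25
n/ν for X = 38.68/1 = 38.68
Smallest n/ν is X → limiting reagent.
Q consumed = (4/1) × 38.68 = 154.7 mol
Q remaining = 273.0 − 154.7 = 118.3 mol
mass = 118.3 × 160.09 = 18940 g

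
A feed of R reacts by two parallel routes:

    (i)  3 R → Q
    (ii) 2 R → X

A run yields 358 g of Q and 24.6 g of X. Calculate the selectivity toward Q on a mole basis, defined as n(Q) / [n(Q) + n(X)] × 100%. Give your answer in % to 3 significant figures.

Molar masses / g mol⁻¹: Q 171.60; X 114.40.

90.7 %

n(Q) = 358 / 171.60 = 2.086 mol
n(X) = 24.6 / 114.40 = 0.2150 mol
selectivity = 2.086/(2.086+0.2150) × 100 = 90.66 %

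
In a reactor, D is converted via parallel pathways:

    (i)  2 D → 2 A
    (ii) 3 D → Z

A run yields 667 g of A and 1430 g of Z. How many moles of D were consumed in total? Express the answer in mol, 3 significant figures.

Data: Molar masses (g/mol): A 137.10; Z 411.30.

n(A) = 667 / 137.10 = 4.865 mol
n(Z) = 1430 / 411.30 = 3.477 mol
n(D) via (i) = (2/2)×4.865 = 4.865 mol
n(D) via (ii) = (3/1)×3.477 = 10.43 mol
total n(D) = 4.865 + 10.43 = 15.30 mol

15.3 mol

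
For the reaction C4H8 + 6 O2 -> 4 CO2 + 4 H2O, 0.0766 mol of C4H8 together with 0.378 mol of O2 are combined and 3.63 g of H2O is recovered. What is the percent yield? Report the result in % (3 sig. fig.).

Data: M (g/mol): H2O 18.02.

79.9 %

n(C4H8) = 0.07660 mol
n(O2) = 0.3780 mol
n/ν → C4H8: 0.07660, O2: 0.06300; O2 is limiting.
theoretical n(H2O) = (4/6) × 0.3780 = 0.2520 mol → 4.541 g
% yield = 3.63 / 4.541 × 100 = 79.94 %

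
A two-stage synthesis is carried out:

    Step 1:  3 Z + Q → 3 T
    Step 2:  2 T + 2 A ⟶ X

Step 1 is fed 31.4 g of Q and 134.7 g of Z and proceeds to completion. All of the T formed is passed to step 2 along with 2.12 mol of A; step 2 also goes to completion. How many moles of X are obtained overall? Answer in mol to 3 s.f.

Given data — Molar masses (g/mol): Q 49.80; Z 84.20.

0.800 mol

Step 1:
n(Q) = 31.40 / 49.80 = 0.6305 mol
n(Z) = 134.7 / 84.20 = 1.600 mol
n/ν for Q = 0.6305/1 = 0.6305
n/ν for Z = 1.600/3 = 0.5333
Smallest n/ν is Z → limiting reagent.
n(T) produced = (3/3) × 1.600 = 1.600 mol
Step 2:
n(T) available = 1.600 mol
n(A) = 2.120 mol
n/ν for T = 1.600/2 = 0.8000
n/ν for A = 2.120/2 = 1.060
Smallest n/ν is T → limiting reagent.
n(X) = (1/2) × 1.600 = 0.8000 mol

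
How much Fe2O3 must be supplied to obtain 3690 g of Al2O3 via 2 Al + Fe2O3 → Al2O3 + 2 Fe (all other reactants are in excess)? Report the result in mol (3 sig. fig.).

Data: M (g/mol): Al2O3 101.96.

36.2 mol

n(Al2O3) = 3690 / 101.96 = 36.19 mol
n(Fe2O3) = (1/1) × 36.19 = 36.19 mol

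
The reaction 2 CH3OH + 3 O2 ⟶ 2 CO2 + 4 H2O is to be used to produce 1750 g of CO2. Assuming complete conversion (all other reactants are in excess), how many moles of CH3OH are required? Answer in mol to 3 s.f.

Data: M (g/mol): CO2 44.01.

n(CO2) = 1750 / 44.01 = 39.76 mol
n(CH3OH) = (2/2) × 39.76 = 39.76 mol

39.8 mol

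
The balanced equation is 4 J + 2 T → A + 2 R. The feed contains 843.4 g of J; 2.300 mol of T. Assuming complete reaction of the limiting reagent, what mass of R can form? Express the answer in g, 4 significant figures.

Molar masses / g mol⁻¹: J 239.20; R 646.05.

1139 g

n(J) = 843.4 / 239.20 = 3.526 mol
n(T) = 2.300 mol
n/ν → J: 0.8815, T: 1.150; J is limiting.
n(R) = (2/4) × 3.526 = 1.763 mol
mass = 1.763 × 646.05 = 1139 g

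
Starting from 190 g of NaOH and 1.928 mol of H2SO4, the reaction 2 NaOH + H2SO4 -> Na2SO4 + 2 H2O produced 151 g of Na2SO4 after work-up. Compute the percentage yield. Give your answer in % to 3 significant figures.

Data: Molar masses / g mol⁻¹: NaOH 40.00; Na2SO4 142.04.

n(NaOH) = 190.0 / 40.00 = 4.750 mol
n(H2SO4) = 1.928 mol
n/ν → NaOH: 2.375, H2SO4: 1.928; H2SO4 is limiting.
theoretical n(Na2SO4) = (1/1) × 1.928 = 1.928 mol → 273.9 g
% yield = 151 / 273.9 × 100 = 55.13 %

55.1 %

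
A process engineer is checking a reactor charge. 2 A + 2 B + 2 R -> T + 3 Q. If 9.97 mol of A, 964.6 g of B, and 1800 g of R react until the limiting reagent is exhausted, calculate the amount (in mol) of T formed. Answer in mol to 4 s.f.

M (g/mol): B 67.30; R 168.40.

4.985 mol

n(A) = 9.970 mol
n(B) = 964.6 / 67.30 = 14.33 mol
n(R) = 1800 / 168.40 = 10.69 mol
n/ν → A: 4.985, B: 7.165, R: 5.345; A is limiting.
n(T) = (1/2) × 9.970 = 4.985 mol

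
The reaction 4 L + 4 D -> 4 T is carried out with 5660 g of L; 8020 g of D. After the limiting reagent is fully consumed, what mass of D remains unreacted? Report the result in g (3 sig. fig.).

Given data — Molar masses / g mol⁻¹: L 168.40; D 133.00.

3550 g

n(L) = 5660 / 168.40 = 33.61 mol
n(D) = 8020 / 133.00 = 60.30 mol
n/ν → L: 8.403, D: 15.08; L is limiting.
D consumed = (4/4) × 33.61 = 33.61 mol
D remaining = 60.30 − 33.61 = 26.69 mol
mass = 26.69 × 133.00 = 3550 g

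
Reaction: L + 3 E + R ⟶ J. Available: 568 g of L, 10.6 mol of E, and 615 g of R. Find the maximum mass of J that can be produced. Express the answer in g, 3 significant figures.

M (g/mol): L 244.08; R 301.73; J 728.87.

n(L) = 568.0 / 244.08 = 2.327 mol
n(E) = 10.60 mol
n(R) = 615.0 / 301.73 = 2.038 mol
n/ν for L = 2.327/1 = 2.327
n/ν for E = 10.60/3 = 3.533
n/ν for R = 2.038/1 = 2.038
Smallest n/ν is R → limiting reagent.
n(J) = (1/1) × 2.038 = 2.038 mol
mass = 2.038 × 728.87 = 1485 g

1490 g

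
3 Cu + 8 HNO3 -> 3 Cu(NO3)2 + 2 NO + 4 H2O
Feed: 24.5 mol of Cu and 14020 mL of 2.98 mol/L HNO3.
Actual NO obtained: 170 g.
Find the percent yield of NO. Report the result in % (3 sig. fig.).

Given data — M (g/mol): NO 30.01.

n(Cu) = 24.50 mol
n(HNO3) = 2.98 × 14020/1000 = 41.78 mol
n/ν → Cu: 8.167, HNO3: 5.223; HNO3 is limiting.
theoretical n(NO) = (2/8) × 41.78 = 10.45 mol → 313.6 g
% yield = 170 / 313.6 × 100 = 54.21 %

54.2 %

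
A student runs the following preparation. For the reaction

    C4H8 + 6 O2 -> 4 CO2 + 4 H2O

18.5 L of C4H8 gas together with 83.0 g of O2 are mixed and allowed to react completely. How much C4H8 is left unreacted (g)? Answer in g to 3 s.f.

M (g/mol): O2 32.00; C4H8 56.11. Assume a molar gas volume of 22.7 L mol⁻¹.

21.5 g

n(C4H8) = 18.50 / 22.7 = 0.8150 mol
n(O2) = 83.00 / 32.00 = 2.594 mol
n/ν → C4H8: 0.8150, O2: 0.4323; O2 is limiting.
C4H8 consumed = (1/6) × 2.594 = 0.4323 mol
C4H8 remaining = 0.8150 − 0.4323 = 0.3827 mol
mass = 0.3827 × 56.11 = 21.47 g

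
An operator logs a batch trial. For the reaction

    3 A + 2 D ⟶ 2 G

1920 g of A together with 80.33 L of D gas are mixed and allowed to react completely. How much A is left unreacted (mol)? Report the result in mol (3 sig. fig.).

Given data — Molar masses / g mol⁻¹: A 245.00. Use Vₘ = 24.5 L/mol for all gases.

n(A) = 1920 / 245.00 = 7.837 mol
n(D) = 80.33 / 24.5 = 3.279 mol
n/ν → A: 2.612, D: 1.640; D is limiting.
A consumed = (3/2) × 3.279 = 4.919 mol
A remaining = 7.837 − 4.919 = 2.918 mol

2.92 mol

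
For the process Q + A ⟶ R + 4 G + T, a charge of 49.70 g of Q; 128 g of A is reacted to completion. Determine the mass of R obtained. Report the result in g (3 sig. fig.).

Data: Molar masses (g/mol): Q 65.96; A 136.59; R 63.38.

47.8 g

n(Q) = 49.70 / 65.96 = 0.7535 mol
n(A) = 128.0 / 136.59 = 0.9371 mol
n/ν for Q = 0.7535/1 = 0.7535
n/ν for A = 0.9371/1 = 0.9371
Smallest n/ν is Q → limiting reagent.
n(R) = (1/1) × 0.7535 = 0.7535 mol
mass = 0.7535 × 63.38 = 47.76 g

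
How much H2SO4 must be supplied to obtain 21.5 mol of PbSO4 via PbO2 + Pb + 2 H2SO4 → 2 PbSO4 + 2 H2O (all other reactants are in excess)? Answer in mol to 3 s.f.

21.5 mol

n(PbSO4) = 21.50 mol
n(H2SO4) = (2/2) × 21.50 = 21.50 mol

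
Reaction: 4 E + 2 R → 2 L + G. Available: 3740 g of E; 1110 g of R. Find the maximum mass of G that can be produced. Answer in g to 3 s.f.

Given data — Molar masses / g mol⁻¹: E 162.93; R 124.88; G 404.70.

n(E) = 3740 / 162.93 = 22.95 mol
n(R) = 1110 / 124.88 = 8.889 mol
n/ν → E: 5.738, R: 4.445; R is limiting.
n(G) = (1/2) × 8.889 = 4.445 mol
mass = 4.445 × 404.70 = 1799 g

1800 g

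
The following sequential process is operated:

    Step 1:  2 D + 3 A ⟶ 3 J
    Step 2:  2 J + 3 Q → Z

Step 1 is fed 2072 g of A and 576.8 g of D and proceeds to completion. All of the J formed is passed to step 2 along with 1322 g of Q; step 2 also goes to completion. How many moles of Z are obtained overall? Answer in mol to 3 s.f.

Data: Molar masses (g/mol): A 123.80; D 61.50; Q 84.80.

Step 1:
n(A) = 2072 / 123.80 = 16.74 mol
n(D) = 576.8 / 61.50 = 9.379 mol
n/ν for A = 16.74/3 = 5.580
n/ν for D = 9.379/2 = 4.690
Smallest n/ν is D → limiting reagent.
n(J) produced = (3/2) × 9.379 = 14.07 mol
Step 2:
n(J) available = 14.07 mol
n(Q) = 1322 / 84.80 = 15.59 mol
n/ν for J = 14.07/2 = 7.035
n/ν for Q = 15.59/3 = 5.197
Smallest n/ν is Q → limiting reagent.
n(Z) = (1/3) × 15.59 = 5.197 mol

5.20 mol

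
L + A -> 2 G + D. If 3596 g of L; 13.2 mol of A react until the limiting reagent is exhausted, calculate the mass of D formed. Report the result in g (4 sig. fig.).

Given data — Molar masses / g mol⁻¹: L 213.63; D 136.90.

1807 g

n(L) = 3596 / 213.63 = 16.83 mol
n(A) = 13.20 mol
n/ν for L = 16.83/1 = 16.83
n/ν for A = 13.20/1 = 13.20
Smallest n/ν is A → limiting reagent.
n(D) = (1/1) × 13.20 = 13.20 mol
mass = 13.20 × 136.90 = 1807 g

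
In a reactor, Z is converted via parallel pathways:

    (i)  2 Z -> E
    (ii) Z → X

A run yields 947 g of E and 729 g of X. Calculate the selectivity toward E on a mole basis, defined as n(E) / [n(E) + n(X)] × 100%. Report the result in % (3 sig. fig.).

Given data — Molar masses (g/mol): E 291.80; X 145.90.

39.4 %

n(E) = 947 / 291.80 = 3.245 mol
n(X) = 729 / 145.90 = 4.997 mol
selectivity = 3.245/(3.245+4.997) × 100 = 39.37 %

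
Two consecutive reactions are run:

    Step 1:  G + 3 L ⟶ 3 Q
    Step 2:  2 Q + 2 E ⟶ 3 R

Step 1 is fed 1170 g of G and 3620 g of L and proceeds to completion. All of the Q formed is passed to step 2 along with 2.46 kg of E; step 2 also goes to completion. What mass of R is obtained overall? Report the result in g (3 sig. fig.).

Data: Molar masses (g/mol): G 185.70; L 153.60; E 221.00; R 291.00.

4860 g

Step 1:
n(G) = 1170 / 185.70 = 6.300 mol
n(L) = 3620 / 153.60 = 23.57 mol
n/ν for G = 6.300/1 = 6.300
n/ν for L = 23.57/3 = 7.857
Smallest n/ν is G → limiting reagent.
n(Q) produced = (3/1) × 6.300 = 18.90 mol
Step 2:
n(Q) available = 18.90 mol
n(E) = 2.460×1000 / 221.00 = 11.13 mol
n/ν for Q = 18.90/2 = 9.450
n/ν for E = 11.13/2 = 5.565
Smallest n/ν is E → limiting reagent.
n(R) = (3/2) × 11.13 = 16.70 mol
mass = 16.70 × 291.00 = 4860 g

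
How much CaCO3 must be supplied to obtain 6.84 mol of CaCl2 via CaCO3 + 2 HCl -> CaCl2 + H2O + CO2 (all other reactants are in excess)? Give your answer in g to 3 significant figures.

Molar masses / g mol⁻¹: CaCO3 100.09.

n(CaCl2) = 6.840 mol
n(CaCO3) = (1/1) × 6.840 = 6.840 mol
mass = 6.840 × 100.09 = 684.6 g

685 g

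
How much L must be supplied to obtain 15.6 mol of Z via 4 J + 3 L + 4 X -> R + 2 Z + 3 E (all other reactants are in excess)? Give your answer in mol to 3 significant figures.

n(Z) = 15.60 mol
n(L) = (3/2) × 15.60 = 23.40 mol

23.4 mol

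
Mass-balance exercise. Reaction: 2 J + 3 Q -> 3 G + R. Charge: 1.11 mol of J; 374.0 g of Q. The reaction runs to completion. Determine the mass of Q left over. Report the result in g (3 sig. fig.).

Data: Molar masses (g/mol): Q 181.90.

n(J) = 1.110 mol
n(Q) = 374.0 / 181.90 = 2.056 mol
n/ν for J = 1.110/2 = 0.5550
n/ν for Q = 2.056/3 = 0.6853
Smallest n/ν is J → limiting reagent.
Q consumed = (3/2) × 1.110 = 1.665 mol
Q remaining = 2.056 − 1.665 = 0.3910 mol
mass = 0.3910 × 181.90 = 71.12 g

71.1 g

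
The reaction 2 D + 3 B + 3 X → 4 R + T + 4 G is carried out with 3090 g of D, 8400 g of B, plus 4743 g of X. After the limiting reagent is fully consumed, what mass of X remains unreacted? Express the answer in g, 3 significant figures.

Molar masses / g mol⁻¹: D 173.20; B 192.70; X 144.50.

n(D) = 3090 / 173.20 = 17.84 mol
n(B) = 8400 / 192.70 = 43.59 mol
n(X) = 4743 / 144.50 = 32.82 mol
n/ν for D = 17.84/2 = 8.920
n/ν for B = 43.59/3 = 14.53
n/ν for X = 32.82/3 = 10.94
Smallest n/ν is D → limiting reagent.
X consumed = (3/2) × 17.84 = 26.76 mol
X remaining = 32.82 − 26.76 = 6.060 mol
mass = 6.060 × 144.50 = 875.7 g

876 g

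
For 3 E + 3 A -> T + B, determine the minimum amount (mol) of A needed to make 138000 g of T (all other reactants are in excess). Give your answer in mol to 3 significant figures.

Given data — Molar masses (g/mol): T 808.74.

n(T) = 138000 / 808.74 = 170.6 mol
n(A) = (3/1) × 170.6 = 511.8 mol

512 mol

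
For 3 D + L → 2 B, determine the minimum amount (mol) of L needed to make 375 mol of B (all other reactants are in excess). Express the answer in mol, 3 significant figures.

n(B) = 375.0 mol
n(L) = (1/2) × 375.0 = 187.5 mol

188 mol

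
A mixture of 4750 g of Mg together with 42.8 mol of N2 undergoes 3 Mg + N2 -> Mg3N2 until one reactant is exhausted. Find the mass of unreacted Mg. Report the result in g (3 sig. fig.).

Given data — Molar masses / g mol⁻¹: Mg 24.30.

1630 g

n(Mg) = 4750 / 24.30 = 195.5 mol
n(N2) = 42.80 mol
n/ν → Mg: 65.17, N2: 42.80; N2 is limiting.
Mg consumed = (3/1) × 42.80 = 128.4 mol
Mg remaining = 195.5 − 128.4 = 67.10 mol
mass = 67.10 × 24.30 = 1631 g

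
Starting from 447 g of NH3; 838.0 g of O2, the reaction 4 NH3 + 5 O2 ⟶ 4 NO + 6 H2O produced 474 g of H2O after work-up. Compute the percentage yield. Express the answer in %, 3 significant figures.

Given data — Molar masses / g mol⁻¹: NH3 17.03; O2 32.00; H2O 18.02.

n(NH3) = 447.0 / 17.03 = 26.25 mol
n(O2) = 838.0 / 32.00 = 26.19 mol
n/ν for NH3 = 26.25/4 = 6.563
n/ν for O2 = 26.19/5 = 5.238
Smallest n/ν is O2 → limiting reagent.
theoretical n(H2O) = (6/5) × 26.19 = 31.43 mol → 566.4 g
% yield = 474 / 566.4 × 100 = 83.69 %

83.7 %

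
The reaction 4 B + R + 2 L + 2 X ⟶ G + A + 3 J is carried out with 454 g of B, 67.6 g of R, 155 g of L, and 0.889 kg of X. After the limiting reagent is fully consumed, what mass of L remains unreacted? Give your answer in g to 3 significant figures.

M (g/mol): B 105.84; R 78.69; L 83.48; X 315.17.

n(B) = 454.0 / 105.84 = 4.289 mol
n(R) = 67.60 / 78.69 = 0.8591 mol
n(L) = 155.0 / 83.48 = 1.857 mol
n(X) = 0.8890×1000 / 315.17 = 2.821 mol
n/ν for B = 4.289/4 = 1.072
n/ν for R = 0.8591/1 = 0.8591
n/ν for L = 1.857/2 = 0.9285
n/ν for X = 2.821/2 = 1.411
Smallest n/ν is R → limiting reagent.
L consumed = (2/1) × 0.8591 = 1.718 mol
L remaining = 1.857 − 1.718 = 0.1390 mol
mass = 0.1390 × 83.48 = 11.60 g

11.6 g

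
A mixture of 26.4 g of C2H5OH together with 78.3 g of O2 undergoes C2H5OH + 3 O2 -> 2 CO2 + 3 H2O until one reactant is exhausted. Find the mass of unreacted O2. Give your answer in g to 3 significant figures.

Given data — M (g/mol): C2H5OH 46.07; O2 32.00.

n(C2H5OH) = 26.40 / 46.07 = 0.5730 mol
n(O2) = 78.30 / 32.00 = 2.447 mol
n/ν for C2H5OH = 0.5730/1 = 0.5730
n/ν for O2 = 2.447/3 = 0.8157
Smallest n/ν is C2H5OH → limiting reagent.
O2 consumed = (3/1) × 0.5730 = 1.719 mol
O2 remaining = 2.447 − 1.719 = 0.7280 mol
mass = 0.7280 × 32.00 = 23.30 g

23.3 g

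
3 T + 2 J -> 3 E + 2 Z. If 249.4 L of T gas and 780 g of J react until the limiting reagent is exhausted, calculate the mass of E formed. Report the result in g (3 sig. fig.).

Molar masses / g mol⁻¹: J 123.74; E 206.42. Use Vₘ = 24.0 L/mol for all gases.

n(T) = 249.4 / 24.0 = 10.39 mol
n(J) = 780.0 / 123.74 = 6.304 mol
n/ν → T: 3.463, J: 3.152; J is limiting.
n(E) = (3/2) × 6.304 = 9.456 mol
mass = 9.456 × 206.42 = 1952 g

1950 g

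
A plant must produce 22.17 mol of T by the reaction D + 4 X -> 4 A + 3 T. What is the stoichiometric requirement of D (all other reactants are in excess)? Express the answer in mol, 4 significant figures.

7.390 mol

n(T) = 22.17 mol
n(D) = (1/3) × 22.17 = 7.390 mol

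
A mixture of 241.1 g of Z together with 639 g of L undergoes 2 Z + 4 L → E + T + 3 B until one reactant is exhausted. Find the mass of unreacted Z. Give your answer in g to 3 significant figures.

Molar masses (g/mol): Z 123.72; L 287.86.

104 g

n(Z) = 241.1 / 123.72 = 1.949 mol
n(L) = 639.0 / 287.86 = 2.220 mol
n/ν → Z: 0.9745, L: 0.5550; L is limiting.
Z consumed = (2/4) × 2.220 = 1.110 mol
Z remaining = 1.949 − 1.110 = 0.8390 mol
mass = 0.8390 × 123.72 = 103.8 g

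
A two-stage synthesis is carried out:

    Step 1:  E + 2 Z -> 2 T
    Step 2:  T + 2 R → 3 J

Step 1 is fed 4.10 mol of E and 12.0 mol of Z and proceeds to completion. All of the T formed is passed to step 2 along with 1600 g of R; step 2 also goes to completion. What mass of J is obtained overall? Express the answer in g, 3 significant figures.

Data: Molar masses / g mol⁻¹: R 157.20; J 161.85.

2470 g

Step 1:
n(E) = 4.100 mol
n(Z) = 12.00 mol
n/ν → E: 4.100, Z: 6.000; E is limiting.
n(T) produced = (2/1) × 4.100 = 8.200 mol
Step 2:
n(T) available = 8.200 mol
n(R) = 1600 / 157.20 = 10.18 mol
n/ν → T: 8.200, R: 5.090; R is limiting.
n(J) = (3/2) × 10.18 = 15.27 mol
mass = 15.27 × 161.85 = 2471 g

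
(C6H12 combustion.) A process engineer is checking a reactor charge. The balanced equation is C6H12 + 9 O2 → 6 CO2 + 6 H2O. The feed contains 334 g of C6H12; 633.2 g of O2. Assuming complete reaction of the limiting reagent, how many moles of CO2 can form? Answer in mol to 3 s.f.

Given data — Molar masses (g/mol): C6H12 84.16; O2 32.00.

n(C6H12) = 334.0 / 84.16 = 3.969 mol
n(O2) = 633.2 / 32.00 = 19.79 mol
n/ν → C6H12: 3.969, O2: 2.199; O2 is limiting.
n(CO2) = (6/9) × 19.79 = 13.19 mol

13.2 mol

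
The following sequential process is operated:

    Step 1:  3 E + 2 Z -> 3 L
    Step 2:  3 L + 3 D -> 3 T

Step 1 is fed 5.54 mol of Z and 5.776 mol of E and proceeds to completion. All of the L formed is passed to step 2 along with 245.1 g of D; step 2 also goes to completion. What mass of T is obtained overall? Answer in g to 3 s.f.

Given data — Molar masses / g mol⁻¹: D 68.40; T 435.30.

1560 g

Step 1:
n(Z) = 5.540 mol
n(E) = 5.776 mol
n/ν for Z = 5.540/2 = 2.770
n/ν for E = 5.776/3 = 1.925
Smallest n/ν is E → limiting reagent.
n(L) produced = (3/3) × 5.776 = 5.776 mol
Step 2:
n(L) available = 5.776 mol
n(D) = 245.1 / 68.40 = 3.583 mol
n/ν for L = 5.776/3 = 1.925
n/ν for D = 3.583/3 = 1.194
Smallest n/ν is D → limiting reagent.
n(T) = (3/3) × 3.583 = 3.583 mol
mass = 3.583 × 435.30 = 1560 g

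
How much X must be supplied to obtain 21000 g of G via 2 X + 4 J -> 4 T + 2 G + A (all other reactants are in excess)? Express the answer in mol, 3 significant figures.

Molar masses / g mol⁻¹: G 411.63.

n(G) = 21000 / 411.63 = 51.02 mol
n(X) = (2/2) × 51.02 = 51.02 mol

51.0 mol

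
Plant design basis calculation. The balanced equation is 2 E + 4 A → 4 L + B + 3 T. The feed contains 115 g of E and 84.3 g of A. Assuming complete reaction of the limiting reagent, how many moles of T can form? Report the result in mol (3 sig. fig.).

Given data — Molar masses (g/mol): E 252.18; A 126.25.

n(E) = 115.0 / 252.18 = 0.4560 mol
n(A) = 84.30 / 126.25 = 0.6677 mol
n/ν for E = 0.4560/2 = 0.2280
n/ν for A = 0.6677/4 = 0.1669
Smallest n/ν is A → limiting reagent.
n(T) = (3/4) × 0.6677 = 0.5008 mol

0.501 mol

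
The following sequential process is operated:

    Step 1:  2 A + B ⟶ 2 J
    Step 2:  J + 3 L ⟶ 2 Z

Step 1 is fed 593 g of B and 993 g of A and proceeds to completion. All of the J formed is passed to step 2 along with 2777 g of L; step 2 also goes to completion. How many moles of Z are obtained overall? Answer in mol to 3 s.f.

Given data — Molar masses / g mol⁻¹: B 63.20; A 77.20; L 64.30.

25.7 mol

Step 1:
n(B) = 593.0 / 63.20 = 9.383 mol
n(A) = 993.0 / 77.20 = 12.86 mol
n/ν → B: 9.383, A: 6.430; A is limiting.
n(J) produced = (2/2) × 12.86 = 12.86 mol
Step 2:
n(J) available = 12.86 mol
n(L) = 2777 / 64.30 = 43.19 mol
n/ν → J: 12.86, L: 14.40; J is limiting.
n(Z) = (2/1) × 12.86 = 25.72 mol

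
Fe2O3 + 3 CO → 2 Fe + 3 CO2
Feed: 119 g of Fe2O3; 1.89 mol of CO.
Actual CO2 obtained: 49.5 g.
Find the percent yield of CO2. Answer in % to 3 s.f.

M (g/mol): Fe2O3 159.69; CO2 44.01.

n(Fe2O3) = 119.0 / 159.69 = 0.7452 mol
n(CO) = 1.890 mol
n/ν for Fe2O3 = 0.7452/1 = 0.7452
n/ν for CO = 1.890/3 = 0.6300
Smallest n/ν is CO → limiting reagent.
theoretical n(CO2) = (3/3) × 1.890 = 1.890 mol → 83.18 g
% yield = 49.5 / 83.18 × 100 = 59.51 %

59.5 %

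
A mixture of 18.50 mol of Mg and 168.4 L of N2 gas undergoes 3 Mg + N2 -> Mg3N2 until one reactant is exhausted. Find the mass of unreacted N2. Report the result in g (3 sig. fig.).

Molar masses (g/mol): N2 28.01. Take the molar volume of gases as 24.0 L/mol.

n(Mg) = 18.50 mol
n(N2) = 168.4 / 24.0 = 7.017 mol
n/ν for Mg = 18.50/3 = 6.167
n/ν for N2 = 7.017/1 = 7.017
Smallest n/ν is Mg → limiting reagent.
N2 consumed = (1/3) × 18.50 = 6.167 mol
N2 remaining = 7.017 − 6.167 = 0.8500 mol
mass = 0.8500 × 28.01 = 23.81 g

23.8 g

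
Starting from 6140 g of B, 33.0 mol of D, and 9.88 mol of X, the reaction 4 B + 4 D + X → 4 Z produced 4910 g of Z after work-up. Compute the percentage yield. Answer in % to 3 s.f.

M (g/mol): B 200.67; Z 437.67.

36.7 %

n(B) = 6140 / 200.67 = 30.60 mol
n(D) = 33.00 mol
n(X) = 9.880 mol
n/ν → B: 7.650, D: 8.250, X: 9.880; B is limiting.
theoretical n(Z) = (4/4) × 30.60 = 30.60 mol → 13390 g
% yield = 4910 / 13390 × 100 = 36.67 %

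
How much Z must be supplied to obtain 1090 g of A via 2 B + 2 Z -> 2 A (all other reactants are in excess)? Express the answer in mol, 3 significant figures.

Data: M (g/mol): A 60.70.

n(A) = 1090 / 60.70 = 17.96 mol
n(Z) = (2/2) × 17.96 = 17.96 mol

18.0 mol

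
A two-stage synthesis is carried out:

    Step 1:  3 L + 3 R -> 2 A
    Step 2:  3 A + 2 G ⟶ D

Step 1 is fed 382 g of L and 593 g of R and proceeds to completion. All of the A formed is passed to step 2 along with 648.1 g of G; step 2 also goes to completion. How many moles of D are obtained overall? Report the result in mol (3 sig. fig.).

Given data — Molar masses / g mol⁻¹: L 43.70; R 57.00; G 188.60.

Step 1:
n(L) = 382.0 / 43.70 = 8.741 mol
n(R) = 593.0 / 57.00 = 10.40 mol
n/ν for L = 8.741/3 = 2.914
n/ν for R = 10.40/3 = 3.467
Smallest n/ν is L → limiting reagent.
n(A) produced = (2/3) × 8.741 = 5.827 mol
Step 2:
n(A) available = 5.827 mol
n(G) = 648.1 / 188.60 = 3.436 mol
n/ν for A = 5.827/3 = 1.942
n/ν for G = 3.436/2 = 1.718
Smallest n/ν is G → limiting reagent.
n(D) = (1/2) × 3.436 = 1.718 mol

1.72 mol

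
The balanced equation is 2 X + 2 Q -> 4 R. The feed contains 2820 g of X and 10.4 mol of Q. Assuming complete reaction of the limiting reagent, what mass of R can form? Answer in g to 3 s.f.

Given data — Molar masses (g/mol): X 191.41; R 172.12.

3580 g

n(X) = 2820 / 191.41 = 14.73 mol
n(Q) = 10.40 mol
n/ν for X = 14.73/2 = 7.365
n/ν for Q = 10.40/2 = 5.200
Smallest n/ν is Q → limiting reagent.
n(R) = (4/2) × 10.40 = 20.80 mol
mass = 20.80 × 172.12 = 3580 g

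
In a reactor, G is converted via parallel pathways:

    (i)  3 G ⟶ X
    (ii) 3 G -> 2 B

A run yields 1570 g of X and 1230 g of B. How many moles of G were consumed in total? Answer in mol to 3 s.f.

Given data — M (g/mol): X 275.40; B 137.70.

n(X) = 1570 / 275.40 = 5.701 mol
n(B) = 1230 / 137.70 = 8.932 mol
n(G) via (i) = (3/1)×5.701 = 17.10 mol
n(G) via (ii) = (3/2)×8.932 = 13.40 mol
total n(G) = 17.10 + 13.40 = 30.50 mol

30.5 mol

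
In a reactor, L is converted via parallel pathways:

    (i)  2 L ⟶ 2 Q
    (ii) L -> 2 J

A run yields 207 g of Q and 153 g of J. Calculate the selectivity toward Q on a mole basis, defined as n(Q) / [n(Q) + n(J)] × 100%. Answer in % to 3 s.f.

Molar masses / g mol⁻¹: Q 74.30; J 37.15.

n(Q) = 207 / 74.30 = 2.786 mol
n(J) = 153 / 37.15 = 4.118 mol
selectivity = 2.786/(2.786+4.118) × 100 = 40.35 %

40.4 %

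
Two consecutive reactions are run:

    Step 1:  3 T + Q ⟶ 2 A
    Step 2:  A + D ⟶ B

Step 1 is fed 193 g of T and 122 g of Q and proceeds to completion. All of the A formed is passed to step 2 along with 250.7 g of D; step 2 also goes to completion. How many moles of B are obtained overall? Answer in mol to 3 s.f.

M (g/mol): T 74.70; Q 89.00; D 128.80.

1.72 mol

Step 1:
n(T) = 193.0 / 74.70 = 2.584 mol
n(Q) = 122.0 / 89.00 = 1.371 mol
n/ν → T: 0.8613, Q: 1.371; T is limiting.
n(A) produced = (2/3) × 2.584 = 1.723 mol
Step 2:
n(A) available = 1.723 mol
n(D) = 250.7 / 128.80 = 1.946 mol
n/ν → A: 1.723, D: 1.946; A is limiting.
n(B) = (1/1) × 1.723 = 1.723 mol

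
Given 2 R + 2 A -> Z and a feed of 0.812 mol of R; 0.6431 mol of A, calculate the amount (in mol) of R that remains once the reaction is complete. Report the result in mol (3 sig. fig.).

n(R) = 0.8120 mol
n(A) = 0.6431 mol
n/ν → R: 0.4060, A: 0.3216; A is limiting.
R consumed = (2/2) × 0.6431 = 0.6431 mol
R remaining = 0.8120 − 0.6431 = 0.1689 mol

0.169 mol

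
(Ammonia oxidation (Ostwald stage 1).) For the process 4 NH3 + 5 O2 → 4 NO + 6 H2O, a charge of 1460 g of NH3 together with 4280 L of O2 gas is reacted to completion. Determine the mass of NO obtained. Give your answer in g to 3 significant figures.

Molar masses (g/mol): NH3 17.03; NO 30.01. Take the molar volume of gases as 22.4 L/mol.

n(NH3) = 1460 / 17.03 = 85.73 mol
n(O2) = 4280 / 22.4 = 191.1 mol
n/ν for NH3 = 85.73/4 = 21.43
n/ν for O2 = 191.1/5 = 38.22
Smallest n/ν is NH3 → limiting reagent.
n(NO) = (4/4) × 85.73 = 85.73 mol
mass = 85.73 × 30.01 = 2573 g

2570 g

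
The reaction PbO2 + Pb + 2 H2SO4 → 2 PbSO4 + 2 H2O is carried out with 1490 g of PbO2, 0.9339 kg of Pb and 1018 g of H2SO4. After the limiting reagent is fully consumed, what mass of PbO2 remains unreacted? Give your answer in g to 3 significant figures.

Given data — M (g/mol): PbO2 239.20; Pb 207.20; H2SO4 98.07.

n(PbO2) = 1490 / 239.20 = 6.229 mol
n(Pb) = 0.9339×1000 / 207.20 = 4.507 mol
n(H2SO4) = 1018 / 98.07 = 10.38 mol
n/ν for PbO2 = 6.229/1 = 6.229
n/ν for Pb = 4.507/1 = 4.507
n/ν for H2SO4 = 10.38/2 = 5.190
Smallest n/ν is Pb → limiting reagent.
PbO2 consumed = (1/1) × 4.507 = 4.507 mol
PbO2 remaining = 6.229 − 4.507 = 1.722 mol
mass = 1.722 × 239.20 = 411.9 g

412 g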